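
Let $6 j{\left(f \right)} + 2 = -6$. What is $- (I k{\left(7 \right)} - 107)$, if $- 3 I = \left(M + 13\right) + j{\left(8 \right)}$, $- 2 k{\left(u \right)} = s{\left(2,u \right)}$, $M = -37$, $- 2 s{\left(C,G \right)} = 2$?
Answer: $\frac{925}{9} \approx 102.78$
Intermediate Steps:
$s{\left(C,G \right)} = -1$ ($s{\left(C,G \right)} = \left(- \frac{1}{2}\right) 2 = -1$)
$j{\left(f \right)} = - \frac{4}{3}$ ($j{\left(f \right)} = - \frac{1}{3} + \frac{1}{6} \left(-6\right) = - \frac{1}{3} - 1 = - \frac{4}{3}$)
$k{\left(u \right)} = \frac{1}{2}$ ($k{\left(u \right)} = \left(- \frac{1}{2}\right) \left(-1\right) = \frac{1}{2}$)
$I = \frac{76}{9}$ ($I = - \frac{\left(-37 + 13\right) - \frac{4}{3}}{3} = - \frac{-24 - \frac{4}{3}}{3} = \left(- \frac{1}{3}\right) \left(- \frac{76}{3}\right) = \frac{76}{9} \approx 8.4444$)
$- (I k{\left(7 \right)} - 107) = - (\frac{76}{9} \cdot \frac{1}{2} - 107) = - (\frac{38}{9} - 107) = \left(-1\right) \left(- \frac{925}{9}\right) = \frac{925}{9}$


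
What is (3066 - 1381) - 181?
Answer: 1504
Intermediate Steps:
(3066 - 1381) - 181 = 1685 - 181 = 1504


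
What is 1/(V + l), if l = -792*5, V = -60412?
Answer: -1/64372 ≈ -1.5535e-5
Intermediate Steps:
l = -3960
1/(V + l) = 1/(-60412 - 3960) = 1/(-64372) = -1/64372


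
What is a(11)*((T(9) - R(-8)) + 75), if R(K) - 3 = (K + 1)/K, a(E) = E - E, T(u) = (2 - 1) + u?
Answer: 0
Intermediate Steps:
T(u) = 1 + u
a(E) = 0
R(K) = 3 + (1 + K)/K (R(K) = 3 + (K + 1)/K = 3 + (1 + K)/K)
a(11)*((T(9) - R(-8)) + 75) = 0*(((1 + 9) - (4 + 1/(-8))) + 75) = 0*((10 - (4 - 1/8)) + 75) = 0*((10 - 1*31/8) + 75) = 0*((10 - 31/8) + 75) = 0*(49/8 + 75) = 0*(649/8) = 0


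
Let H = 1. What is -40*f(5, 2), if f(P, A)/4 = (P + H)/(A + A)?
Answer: -240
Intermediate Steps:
f(P, A) = 2*(1 + P)/A (f(P, A) = 4*((P + 1)/(A + A)) = 4*((1 + P)/((2*A))) = 4*((1 + P)*(1/(2*A))) = 4*((1 + P)/(2*A)) = 2*(1 + P)/A)
-40*f(5, 2) = -80*(1 + 5)/2 = -80*6/2 = -40*6 = -240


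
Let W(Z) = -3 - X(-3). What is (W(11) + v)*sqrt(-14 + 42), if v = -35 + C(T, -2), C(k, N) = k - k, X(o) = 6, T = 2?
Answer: -88*sqrt(7) ≈ -232.83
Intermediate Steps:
W(Z) = -9 (W(Z) = -3 - 1*6 = -3 - 6 = -9)
C(k, N) = 0
v = -35 (v = -35 + 0 = -35)
(W(11) + v)*sqrt(-14 + 42) = (-9 - 35)*sqrt(-14 + 42) = -88*sqrt(7)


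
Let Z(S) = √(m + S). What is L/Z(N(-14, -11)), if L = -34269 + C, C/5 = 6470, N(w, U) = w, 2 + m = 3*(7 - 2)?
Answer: 1919*I ≈ 1919.0*I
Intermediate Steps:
m = 13 (m = -2 + 3*(7 - 2) = -2 + 3*5 = -2 + 15 = 13)
C = 32350 (C = 5*6470 = 32350)
Z(S) = √(13 + S)
L = -1919 (L = -34269 + 32350 = -1919)
L/Z(N(-14, -11)) = -1919/√(13 - 14) = -1919*(-I) = -(-1919)*I = 1919*I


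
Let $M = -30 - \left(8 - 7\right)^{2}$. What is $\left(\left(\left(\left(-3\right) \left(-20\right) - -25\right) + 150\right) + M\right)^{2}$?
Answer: $41616$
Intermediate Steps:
$M = -31$ ($M = -30 - 1^{2} = -30 - 1 = -31$)
$\left(\left(\left(\left(-3\right) \left(-20\right) - -25\right) + 150\right) + M\right)^{2} = \left(\left(\left(\left(-3\right) \left(-20\right) - -25\right) + 150\right) - 31\right)^{2} = \left(\left(\left(60 + 25\right) + 150\right) - 31\right)^{2} = \left(\left(85 + 150\right) - 31\right)^{2} = \left(235 - 31\right)^{2} = 204^{2} = 41616$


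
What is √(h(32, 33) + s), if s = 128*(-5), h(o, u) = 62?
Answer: 17*I*√2 ≈ 24.042*I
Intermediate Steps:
s = -640
√(h(32, 33) + s) = √(62 - 640) = √(-578) = 17*I*√2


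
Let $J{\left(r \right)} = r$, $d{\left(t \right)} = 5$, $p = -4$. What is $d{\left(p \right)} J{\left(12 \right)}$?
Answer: $60$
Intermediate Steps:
$d{\left(p \right)} J{\left(12 \right)} = 5 \cdot 12 = 60$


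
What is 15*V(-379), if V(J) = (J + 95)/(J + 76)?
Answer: 1420/101 ≈ 14.059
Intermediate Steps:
V(J) = (95 + J)/(76 + J)
15*V(-379) = 15*((95 - 379)/(76 - 379)) = 15*(-284/(-303)) = 15*(-1/303*(-284)) = 15*(284/303) = 1420/101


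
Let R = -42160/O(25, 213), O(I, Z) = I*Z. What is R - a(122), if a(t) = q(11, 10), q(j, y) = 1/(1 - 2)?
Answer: -7367/1065 ≈ -6.9174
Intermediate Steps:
q(j, y) = -1 (q(j, y) = 1/(-1) = -1)
R = -8432/1065 (R = -42160/(25*213) = -42160/5325 = -42160*1/5325 = -8432/1065 ≈ -7.9174)
a(t) = -1
R - a(122) = -8432/1065 - 1*(-1) = -8432/1065 + 1 = -7367/1065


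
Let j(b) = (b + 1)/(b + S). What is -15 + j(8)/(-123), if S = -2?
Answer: -1231/82 ≈ -15.012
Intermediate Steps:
j(b) = (1 + b)/(-2 + b) (j(b) = (b + 1)/(b - 2) = (1 + b)/(-2 + b))
-15 + j(8)/(-123) = -15 + ((1 + 8)/(-2 + 8))/(-123) = -15 + (9/6)*(-1/123) = -15 + ((1/6)*9)*(-1/123) = -15 + (3/2)*(-1/123) = -15 - 1/82 = -1231/82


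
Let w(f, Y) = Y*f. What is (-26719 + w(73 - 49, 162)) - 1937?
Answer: -24768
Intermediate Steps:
(-26719 + w(73 - 49, 162)) - 1937 = (-26719 + 162*(73 - 49)) - 1937 = (-26719 + 162*24) - 1937 = (-26719 + 3888) - 1937 = -22831 - 1937 = -24768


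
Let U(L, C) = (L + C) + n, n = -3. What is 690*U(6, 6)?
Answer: 6210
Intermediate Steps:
U(L, C) = -3 + C + L (U(L, C) = (L + C) - 3 = (C + L) - 3 = -3 + C + L)
690*U(6, 6) = 690*(-3 + 6 + 6) = 690*9 = 6210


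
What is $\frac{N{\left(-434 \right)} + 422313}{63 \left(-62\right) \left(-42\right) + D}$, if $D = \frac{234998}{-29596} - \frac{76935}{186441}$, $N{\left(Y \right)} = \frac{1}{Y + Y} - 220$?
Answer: $\frac{24067059413925017}{9353503169504638} \approx 2.5731$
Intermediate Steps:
$N{\left(Y \right)} = -220 + \frac{1}{2 Y}$ ($N{\left(Y \right)} = \frac{1}{2 Y} - 220 = -220 + \frac{1}{2 Y}$)
$D = - \frac{7681705063}{919651306}$ ($D = 234998 \left(- \frac{1}{29596}\right) - \frac{25645}{62147} = - \frac{117499}{14798} - \frac{25645}{62147} = - \frac{7681705063}{919651306} \approx -8.3528$)
$\frac{N{\left(-434 \right)} + 422313}{63 \left(-62\right) \left(-42\right) + D} = \frac{\left(-220 + \frac{1}{2 \left(-434\right)}\right) + 422313}{63 \left(-62\right) \left(-42\right) - \frac{7681705063}{919651306}} = \frac{\left(-220 + \frac{1}{2} \left(- \frac{1}{434}\right)\right) + 422313}{\left(-3906\right) \left(-42\right) - \frac{7681705063}{919651306}} = \frac{\left(-220 - \frac{1}{868}\right) + 422313}{164052 - \frac{7681705063}{919651306}} = \frac{- \frac{190961}{868} + 422313}{\frac{150862954346849}{919651306}} = \frac{366376723}{868} \cdot \frac{919651306}{150862954346849} = \frac{24067059413925017}{9353503169504638}$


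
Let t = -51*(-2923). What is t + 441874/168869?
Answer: 25174250311/168869 ≈ 1.4908e+5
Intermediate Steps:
t = 149073
t + 441874/168869 = 149073 + 441874/168869 = 25174250311/168869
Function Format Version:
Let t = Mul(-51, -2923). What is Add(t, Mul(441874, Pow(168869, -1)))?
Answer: Rational(25174250311, 168869) ≈ 1.4908e+5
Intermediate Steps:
t = 149073
Add(t, Mul(441874, Pow(168869, -1))) = Add(149073, Mul(441874, Pow(168869, -1))) = Add(149073, Mul(441874, Rational(1, 168869))) = Add(149073, Rational(441874, 168869)) = Rational(25174250311, 168869)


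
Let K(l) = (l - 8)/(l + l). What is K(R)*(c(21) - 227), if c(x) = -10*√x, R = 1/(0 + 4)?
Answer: 7037/2 + 155*√21 ≈ 4228.8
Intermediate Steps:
R = ¼ (R = 1/4 = ¼ ≈ 0.25000)
K(l) = (-8 + l)/(2*l) (K(l) = (-8 + l)/((2*l)) = (-8 + l)*(1/(2*l)) = (-8 + l)/(2*l))
K(R)*(c(21) - 227) = ((-8 + ¼)/(2*(¼)))*(-10*√21 - 227) = ((½)*4*(-31/4))*(-227 - 10*√21) = -31*(-227 - 10*√21)/2 = 7037/2 + 155*√21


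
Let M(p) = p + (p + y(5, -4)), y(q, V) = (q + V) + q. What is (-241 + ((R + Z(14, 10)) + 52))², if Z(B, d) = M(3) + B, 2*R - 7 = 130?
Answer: 35721/4 ≈ 8930.3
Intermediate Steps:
y(q, V) = V + 2*q (y(q, V) = (V + q) + q = V + 2*q)
R = 137/2 (R = 7/2 + (½)*130 = 7/2 + 65 = 137/2 ≈ 68.500)
M(p) = 6 + 2*p (M(p) = p + (p + (-4 + 2*5)) = p + (p + (-4 + 10)) = p + (p + 6) = p + (6 + p) = 6 + 2*p)
Z(B, d) = 12 + B (Z(B, d) = (6 + 2*3) + B = (6 + 6) + B = 12 + B)
(-241 + ((R + Z(14, 10)) + 52))² = (-241 + ((137/2 + (12 + 14)) + 52))² = (-241 + ((137/2 + 26) + 52))² = (-241 + (189/2 + 52))² = (-241 + 293/2)² = (-189/2)² = 35721/4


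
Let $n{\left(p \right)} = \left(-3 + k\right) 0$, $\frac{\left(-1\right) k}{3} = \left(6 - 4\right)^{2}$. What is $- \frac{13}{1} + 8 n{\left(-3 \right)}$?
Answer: $-13$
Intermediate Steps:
$k = -12$ ($k = - 3 \left(6 - 4\right)^{2} = - 3 \cdot 2^{2} = \left(-3\right) 4 = -12$)
$n{\left(p \right)} = 0$ ($n{\left(p \right)} = \left(-3 - 12\right) 0 = \left(-15\right) 0 = 0$)
$- \frac{13}{1} + 8 n{\left(-3 \right)} = - \frac{13}{1} + 8 \cdot 0 = \left(-13\right) 1 + 0 = -13 + 0 = -13$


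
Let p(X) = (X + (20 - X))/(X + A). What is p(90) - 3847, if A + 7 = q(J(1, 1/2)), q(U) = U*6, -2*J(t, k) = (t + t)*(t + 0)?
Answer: -296199/77 ≈ -3846.7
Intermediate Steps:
J(t, k) = -t**2 (J(t, k) = -(t + t)*(t + 0)/2 = -2*t*t/2 = -t**2)
q(U) = 6*U
A = -13 (A = -7 + 6*(-1*1**2) = -7 + 6*(-1*1) = -7 + 6*(-1) = -7 - 6 = -13)
p(X) = 20/(-13 + X) (p(X) = (X + (20 - X))/(X - 13) = 20/(-13 + X))
p(90) - 3847 = 20/(-13 + 90) - 3847 = 20/77 - 3847 = -296199/77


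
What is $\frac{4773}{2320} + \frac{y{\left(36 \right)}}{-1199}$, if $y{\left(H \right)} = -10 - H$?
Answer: $\frac{5829547}{2781680} \approx 2.0957$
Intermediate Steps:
$\frac{4773}{2320} + \frac{y{\left(36 \right)}}{-1199} = \frac{4773}{2320} + \frac{-10 - 36}{-1199} = 4773 \cdot \frac{1}{2320} + \left(-10 - 36\right) \left(- \frac{1}{1199}\right) = \frac{4773}{2320} - - \frac{46}{1199} = \frac{4773}{2320} + \frac{46}{1199} = \frac{5829547}{2781680}$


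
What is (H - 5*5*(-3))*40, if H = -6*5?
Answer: 1800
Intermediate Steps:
H = -30
(H - 5*5*(-3))*40 = (-30 - 5*5*(-3))*40 = (-30 - 25*(-3))*40 = (-30 + 75)*40 = 45*40 = 1800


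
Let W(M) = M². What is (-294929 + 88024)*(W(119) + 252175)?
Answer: -55106250080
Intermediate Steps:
(-294929 + 88024)*(W(119) + 252175) = (-294929 + 88024)*(119² + 252175) = -206905*(14161 + 252175) = -206905*266336 = -55106250080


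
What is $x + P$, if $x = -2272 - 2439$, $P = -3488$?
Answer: $-8199$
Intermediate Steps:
$x = -4711$
$x + P = -4711 - 3488 = -8199$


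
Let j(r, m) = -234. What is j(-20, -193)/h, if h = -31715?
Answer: 234/31715 ≈ 0.0073782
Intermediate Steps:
j(-20, -193)/h = -234/(-31715) = -234*(-1/31715) = 234/31715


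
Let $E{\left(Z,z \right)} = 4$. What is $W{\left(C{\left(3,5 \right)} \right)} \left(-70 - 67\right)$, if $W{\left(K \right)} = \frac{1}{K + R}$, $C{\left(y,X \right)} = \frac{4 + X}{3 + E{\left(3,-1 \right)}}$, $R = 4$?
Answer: $- \frac{959}{37} \approx -25.919$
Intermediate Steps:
$C{\left(y,X \right)} = \frac{4}{7} + \frac{X}{7}$ ($C{\left(y,X \right)} = \frac{4 + X}{3 + 4} = \frac{4 + X}{7} = \left(4 + X\right) \frac{1}{7} = \frac{4}{7} + \frac{X}{7}$)
$W{\left(K \right)} = \frac{1}{4 + K}$ ($W{\left(K \right)} = \frac{1}{K + 4} = \frac{1}{4 + K}$)
$W{\left(C{\left(3,5 \right)} \right)} \left(-70 - 67\right) = \frac{-70 - 67}{4 + \left(\frac{4}{7} + \frac{1}{7} \cdot 5\right)} = \frac{1}{4 + \left(\frac{4}{7} + \frac{5}{7}\right)} \left(-137\right) = \frac{1}{4 + \frac{9}{7}} \left(-137\right) = \frac{1}{\frac{37}{7}} \left(-137\right) = \frac{7}{37} \left(-137\right) = - \frac{959}{37}$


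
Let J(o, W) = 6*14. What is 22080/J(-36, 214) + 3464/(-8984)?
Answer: 2063289/7861 ≈ 262.47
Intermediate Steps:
J(o, W) = 84
22080/J(-36, 214) + 3464/(-8984) = 22080/84 + 3464/(-8984) = 22080*(1/84) + 3464*(-1/8984) = 1840/7 - 433/1123 = 2063289/7861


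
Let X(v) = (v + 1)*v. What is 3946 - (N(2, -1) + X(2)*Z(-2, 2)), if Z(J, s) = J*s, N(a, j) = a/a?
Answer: 3969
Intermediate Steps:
N(a, j) = 1
X(v) = v*(1 + v) (X(v) = (1 + v)*v = v*(1 + v))
3946 - (N(2, -1) + X(2)*Z(-2, 2)) = 3946 - (1 + (2*(1 + 2))*(-2*2)) = 3946 - (1 + (2*3)*(-4)) = 3946 - (1 + 6*(-4)) = 3946 - (1 - 24) = 3946 - 1*(-23) = 3946 + 23 = 3969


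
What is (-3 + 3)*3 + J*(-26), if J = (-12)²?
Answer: -3744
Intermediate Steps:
J = 144
(-3 + 3)*3 + J*(-26) = (-3 + 3)*3 + 144*(-26) = 0*3 - 3744 = 0 - 3744 = -3744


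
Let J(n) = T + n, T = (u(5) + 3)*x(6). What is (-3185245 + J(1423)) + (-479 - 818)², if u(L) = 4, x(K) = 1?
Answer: -1501606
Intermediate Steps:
T = 7 (T = (4 + 3)*1 = 7*1 = 7)
J(n) = 7 + n
(-3185245 + J(1423)) + (-479 - 818)² = (-3185245 + (7 + 1423)) + (-479 - 818)² = (-3185245 + 1430) + (-1297)² = -3183815 + 1682209 = -1501606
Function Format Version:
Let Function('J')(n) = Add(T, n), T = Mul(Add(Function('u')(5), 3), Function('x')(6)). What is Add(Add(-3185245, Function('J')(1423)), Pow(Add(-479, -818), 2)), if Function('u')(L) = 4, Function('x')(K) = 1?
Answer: -1501606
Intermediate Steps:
T = 7 (T = Mul(Add(4, 3), 1) = Mul(7, 1) = 7)
Function('J')(n) = Add(7, n)
Add(Add(-3185245, Function('J')(1423)), Pow(Add(-479, -818), 2)) = Add(Add(-3185245, Add(7, 1423)), Pow(Add(-479, -818), 2)) = Add(Add(-3185245, 1430), Pow(-1297, 2)) = Add(-3183815, 1682209) = -1501606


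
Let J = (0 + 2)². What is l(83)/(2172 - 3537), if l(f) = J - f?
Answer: 79/1365 ≈ 0.057875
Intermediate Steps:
J = 4 (J = 2² = 4)
l(f) = 4 - f
l(83)/(2172 - 3537) = (4 - 1*83)/(2172 - 3537) = (4 - 83)/(-1365) = -79*(-1/1365) = 79/1365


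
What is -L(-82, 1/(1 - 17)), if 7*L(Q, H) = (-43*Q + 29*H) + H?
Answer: -28193/56 ≈ -503.45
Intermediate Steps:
L(Q, H) = -43*Q/7 + 30*H/7 (L(Q, H) = ((-43*Q + 29*H) + H)/7 = (-43*Q + 30*H)/7 = -43*Q/7 + 30*H/7)
-L(-82, 1/(1 - 17)) = -(-43/7*(-82) + 30/(7*(1 - 17))) = -(3526/7 + (30/7)/(-16)) = -(3526/7 + (30/7)*(-1/16)) = -(3526/7 - 15/56) = -1*28193/56 = -28193/56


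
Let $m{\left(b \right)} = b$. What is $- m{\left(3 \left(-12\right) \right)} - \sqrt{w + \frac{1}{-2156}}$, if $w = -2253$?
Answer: $36 - \frac{i \sqrt{53432159}}{154} \approx 36.0 - 47.466 i$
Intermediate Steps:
$- m{\left(3 \left(-12\right) \right)} - \sqrt{w + \frac{1}{-2156}} = - 3 \left(-12\right) - \sqrt{-2253 + \frac{1}{-2156}} = \left(-1\right) \left(-36\right) - \sqrt{-2253 - \frac{1}{2156}} = 36 - \sqrt{- \frac{4857469}{2156}} = 36 - \frac{i \sqrt{53432159}}{154}$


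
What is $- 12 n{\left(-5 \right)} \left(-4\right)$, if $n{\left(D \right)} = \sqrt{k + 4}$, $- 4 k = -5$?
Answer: $24 \sqrt{21} \approx 109.98$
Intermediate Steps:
$k = \frac{5}{4}$ ($k = \left(- \frac{1}{4}\right) \left(-5\right) = \frac{5}{4} \approx 1.25$)
$n{\left(D \right)} = \frac{\sqrt{21}}{2}$ ($n{\left(D \right)} = \sqrt{\frac{5}{4} + 4} = \sqrt{\frac{21}{4}} = \frac{\sqrt{21}}{2}$)
$- 12 n{\left(-5 \right)} \left(-4\right) = - 12 \frac{\sqrt{21}}{2} \left(-4\right) = - 6 \sqrt{21} \left(-4\right) = 24 \sqrt{21}$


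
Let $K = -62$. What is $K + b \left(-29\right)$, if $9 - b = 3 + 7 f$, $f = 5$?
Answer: $779$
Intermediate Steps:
$b = -29$ ($b = 9 - \left(3 + 7 \cdot 5\right) = 9 - \left(3 + 35\right) = 9 - 38 = -29$)
$K + b \left(-29\right) = -62 - -841 = -62 + 841 = 779$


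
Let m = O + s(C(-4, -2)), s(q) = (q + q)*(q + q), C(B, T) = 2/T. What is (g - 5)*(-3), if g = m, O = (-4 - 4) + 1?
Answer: 24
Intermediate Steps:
O = -7 (O = -8 + 1 = -7)
s(q) = 4*q² (s(q) = (2*q)*(2*q) = 4*q²)
m = -3 (m = -7 + 4*(2/(-2))² = -7 + 4*(2*(-½))² = -7 + 4*(-1)² = -7 + 4*1 = -7 + 4 = -3)
g = -3
(g - 5)*(-3) = (-3 - 5)*(-3) = -8*(-3) = 24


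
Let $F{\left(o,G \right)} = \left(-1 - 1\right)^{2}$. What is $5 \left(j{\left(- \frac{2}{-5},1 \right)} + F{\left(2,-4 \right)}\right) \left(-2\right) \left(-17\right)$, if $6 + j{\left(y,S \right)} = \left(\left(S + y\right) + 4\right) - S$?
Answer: $408$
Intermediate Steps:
$j{\left(y,S \right)} = -2 + y$ ($j{\left(y,S \right)} = -6 - \left(-4 - y\right) = -6 + \left(4 + y\right) = -2 + y$)
$F{\left(o,G \right)} = 4$ ($F{\left(o,G \right)} = \left(-2\right)^{2} = 4$)
$5 \left(j{\left(- \frac{2}{-5},1 \right)} + F{\left(2,-4 \right)}\right) \left(-2\right) \left(-17\right) = 5 \left(\left(-2 - \frac{2}{-5}\right) + 4\right) \left(-2\right) \left(-17\right) = 5 \left(\left(-2 - - \frac{2}{5}\right) + 4\right) \left(-2\right) \left(-17\right) = 5 \left(\left(-2 + \frac{2}{5}\right) + 4\right) \left(-2\right) \left(-17\right) = 5 \left(- \frac{8}{5} + 4\right) \left(-2\right) \left(-17\right) = 5 \cdot \frac{12}{5} \left(-2\right) \left(-17\right) = 12 \left(-2\right) \left(-17\right) = \left(-24\right) \left(-17\right) = 408$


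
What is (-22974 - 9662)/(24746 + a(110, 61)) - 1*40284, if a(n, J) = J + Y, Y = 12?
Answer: -999841232/24819 ≈ -40285.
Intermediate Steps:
a(n, J) = 12 + J (a(n, J) = J + 12 = 12 + J)
(-22974 - 9662)/(24746 + a(110, 61)) - 1*40284 = (-22974 - 9662)/(24746 + (12 + 61)) - 1*40284 = -32636/(24746 + 73) - 40284 = -32636/24819 - 40284 = -999841232/24819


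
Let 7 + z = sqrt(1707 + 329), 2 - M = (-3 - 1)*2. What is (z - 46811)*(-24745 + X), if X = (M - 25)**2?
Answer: 1147977360 - 49040*sqrt(509) ≈ 1.1469e+9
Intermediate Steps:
M = 10 (M = 2 - (-3 - 1)*2 = 2 - (-4)*2 = 2 - 1*(-8) = 2 + 8 = 10)
z = -7 + 2*sqrt(509) (z = -7 + sqrt(1707 + 329) = -7 + sqrt(2036) = -7 + 2*sqrt(509) ≈ 38.122)
X = 225 (X = (10 - 25)**2 = (-15)**2 = 225)
(z - 46811)*(-24745 + X) = ((-7 + 2*sqrt(509)) - 46811)*(-24745 + 225) = (-46818 + 2*sqrt(509))*(-24520) = 1147977360 - 49040*sqrt(509)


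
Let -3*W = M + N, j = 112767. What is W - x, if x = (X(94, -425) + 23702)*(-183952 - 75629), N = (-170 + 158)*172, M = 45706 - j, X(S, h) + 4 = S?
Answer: 18527922581/3 ≈ 6.1760e+9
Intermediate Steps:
X(S, h) = -4 + S
M = -67061 (M = 45706 - 1*112767 = 45706 - 112767 = -67061)
N = -2064 (N = -12*172 = -2064)
W = 69125/3 (W = -(-67061 - 2064)/3 = -⅓*(-69125) = 69125/3 ≈ 23042.)
x = -6175951152 (x = ((-4 + 94) + 23702)*(-183952 - 75629) = (90 + 23702)*(-259581) = 23792*(-259581) = -6175951152)
W - x = 69125/3 - 1*(-6175951152) = 69125/3 + 6175951152 = 18527922581/3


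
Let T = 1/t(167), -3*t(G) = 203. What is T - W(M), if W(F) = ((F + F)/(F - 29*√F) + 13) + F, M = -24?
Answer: 1919206/175595 + 116*I*√6/865 ≈ 10.93 + 0.32849*I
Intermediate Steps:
t(G) = -203/3 (t(G) = -⅓*203 = -203/3)
W(F) = 13 + F + 2*F/(F - 29*√F) (W(F) = ((2*F)/(F - 29*√F) + 13) + F = (2*F/(F - 29*√F) + 13) + F = (13 + 2*F/(F - 29*√F)) + F = 13 + F + 2*F/(F - 29*√F))
T = -3/203 (T = 1/(-203/3) = -3/203 ≈ -0.014778)
T - W(M) = -3/203 - (-1*(-24)² - 15*(-24) + 29*(-24)^(3/2) + 377*√(-24))/(-1*(-24) + 29*√(-24)) = -3/203 - (-1*576 + 360 + 29*(-48*I*√6) + 377*(2*I*√6))/(24 + 29*(2*I*√6)) = -3/203 - (-576 + 360 - 1392*I*√6 + 754*I*√6)/(24 + 58*I*√6) = -3/203 - (-216 - 638*I*√6)/(24 + 58*I*√6)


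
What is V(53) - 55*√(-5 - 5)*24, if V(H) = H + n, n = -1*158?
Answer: -105 - 1320*I*√10 ≈ -105.0 - 4174.2*I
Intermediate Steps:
n = -158
V(H) = -158 + H (V(H) = H - 158 = -158 + H)
V(53) - 55*√(-5 - 5)*24 = (-158 + 53) - 55*√(-5 - 5)*24 = -105 - 55*√(-10)*24 = -105 - 55*I*√10*24 = -105 - 1320*I*√10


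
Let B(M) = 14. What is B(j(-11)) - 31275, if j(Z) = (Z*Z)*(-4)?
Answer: -31261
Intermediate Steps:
j(Z) = -4*Z² (j(Z) = Z²*(-4) = -4*Z²)
B(j(-11)) - 31275 = 14 - 31275 = -31261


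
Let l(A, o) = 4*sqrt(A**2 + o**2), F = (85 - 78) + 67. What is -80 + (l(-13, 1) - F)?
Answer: -154 + 4*sqrt(170) ≈ -101.85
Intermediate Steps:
F = 74 (F = 7 + 67 = 74)
-80 + (l(-13, 1) - F) = -80 + (4*sqrt((-13)**2 + 1**2) - 1*74) = -80 + (4*sqrt(169 + 1) - 74) = -80 + (4*sqrt(170) - 74) = -80 + (-74 + 4*sqrt(170)) = -154 + 4*sqrt(170)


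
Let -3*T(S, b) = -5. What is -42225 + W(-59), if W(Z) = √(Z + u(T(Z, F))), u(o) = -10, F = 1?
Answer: -42225 + I*√69 ≈ -42225.0 + 8.3066*I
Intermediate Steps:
T(S, b) = 5/3 (T(S, b) = -⅓*(-5) = 5/3)
W(Z) = √(-10 + Z) (W(Z) = √(Z - 10) = √(-10 + Z))
-42225 + W(-59) = -42225 + √(-10 - 59) = -42225 + √(-69) = -42225 + I*√69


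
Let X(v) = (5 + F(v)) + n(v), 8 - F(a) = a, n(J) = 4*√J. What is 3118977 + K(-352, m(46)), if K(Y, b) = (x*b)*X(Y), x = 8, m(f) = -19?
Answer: 3063497 - 2432*I*√22 ≈ 3.0635e+6 - 11407.0*I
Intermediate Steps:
F(a) = 8 - a
X(v) = 13 - v + 4*√v (X(v) = (5 + (8 - v)) + 4*√v = (13 - v) + 4*√v = 13 - v + 4*√v)
K(Y, b) = 8*b*(13 - Y + 4*√Y) (K(Y, b) = (8*b)*(13 - Y + 4*√Y) = 8*b*(13 - Y + 4*√Y))
3118977 + K(-352, m(46)) = 3118977 + 8*(-19)*(13 - 1*(-352) + 4*√(-352)) = 3118977 + 8*(-19)*(13 + 352 + 4*(4*I*√22)) = 3118977 + 8*(-19)*(13 + 352 + 16*I*√22) = 3118977 + 8*(-19)*(365 + 16*I*√22) = 3118977 + (-55480 - 2432*I*√22) = 3063497 - 2432*I*√22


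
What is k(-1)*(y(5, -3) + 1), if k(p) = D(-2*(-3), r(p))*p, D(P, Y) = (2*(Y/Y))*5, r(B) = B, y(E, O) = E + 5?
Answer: -110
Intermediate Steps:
y(E, O) = 5 + E
D(P, Y) = 10 (D(P, Y) = (2*1)*5 = 2*5 = 10)
k(p) = 10*p
k(-1)*(y(5, -3) + 1) = (10*(-1))*((5 + 5) + 1) = -10*(10 + 1) = -10*11 = -110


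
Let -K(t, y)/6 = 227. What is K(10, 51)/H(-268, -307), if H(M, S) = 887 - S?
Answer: -227/199 ≈ -1.1407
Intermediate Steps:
K(t, y) = -1362 (K(t, y) = -6*227 = -1362)
K(10, 51)/H(-268, -307) = -1362/(887 - 1*(-307)) = -1362/(887 + 307) = -1362/1194 = -1362*1/1194 = -227/199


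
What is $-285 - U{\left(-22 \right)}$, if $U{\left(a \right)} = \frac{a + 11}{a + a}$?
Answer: $- \frac{1141}{4} \approx -285.25$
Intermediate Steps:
$U{\left(a \right)} = \frac{11 + a}{2 a}$
$-285 - U{\left(-22 \right)} = -285 - \frac{11 - 22}{2 \left(-22\right)} = -285 - \frac{1}{2} \left(- \frac{1}{22}\right) \left(-11\right) = -285 - \frac{1}{4} = - \frac{1141}{4}$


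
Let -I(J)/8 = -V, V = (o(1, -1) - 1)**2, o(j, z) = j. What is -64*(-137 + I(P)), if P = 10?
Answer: 8768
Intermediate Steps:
V = 0 (V = (1 - 1)**2 = 0**2 = 0)
I(J) = 0 (I(J) = -(-8)*0 = -8*0 = 0)
-64*(-137 + I(P)) = -64*(-137 + 0) = -64*(-137) = 8768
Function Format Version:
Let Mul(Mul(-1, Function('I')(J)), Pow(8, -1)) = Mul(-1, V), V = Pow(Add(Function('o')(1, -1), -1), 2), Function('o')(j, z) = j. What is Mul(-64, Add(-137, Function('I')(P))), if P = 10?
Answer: 8768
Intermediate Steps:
V = 0 (V = Pow(Add(1, -1), 2) = Pow(0, 2) = 0)
Function('I')(J) = 0 (Function('I')(J) = Mul(-8, Mul(-1, 0)) = Mul(-8, 0) = 0)
Mul(-64, Add(-137, Function('I')(P))) = Mul(-64, Add(-137, 0)) = Mul(-64, -137) = 8768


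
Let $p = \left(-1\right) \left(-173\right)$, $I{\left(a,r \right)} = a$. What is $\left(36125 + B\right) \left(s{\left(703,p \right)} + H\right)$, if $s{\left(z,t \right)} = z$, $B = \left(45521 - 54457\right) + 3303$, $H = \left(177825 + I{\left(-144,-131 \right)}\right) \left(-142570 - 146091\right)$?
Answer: $-1563921703763496$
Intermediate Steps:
$H = -51289575141$ ($H = \left(177825 - 144\right) \left(-142570 - 146091\right) = 177681 \left(-288661\right) = -51289575141$)
$B = -5633$ ($B = -8936 + 3303 = -5633$)
$p = 173$
$\left(36125 + B\right) \left(s{\left(703,p \right)} + H\right) = \left(36125 - 5633\right) \left(703 - 51289575141\right) = 30492 \left(-51289574438\right) = -1563921703763496$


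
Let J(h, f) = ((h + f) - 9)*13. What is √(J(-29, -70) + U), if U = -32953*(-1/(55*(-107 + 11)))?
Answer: I*√2457204090/1320 ≈ 37.553*I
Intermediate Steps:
U = -32953/5280 (U = -32953/((-55*(-96))) = -32953/5280 ≈ -6.2411)
J(h, f) = -117 + 13*f + 13*h (J(h, f) = ((f + h) - 9)*13 = (-9 + f + h)*13 = -117 + 13*f + 13*h)
√(J(-29, -70) + U) = √((-117 + 13*(-70) + 13*(-29)) - 32953/5280) = √((-117 - 910 - 377) - 32953/5280) = √(-1404 - 32953/5280) = √(-7446073/5280) = I*√2457204090/1320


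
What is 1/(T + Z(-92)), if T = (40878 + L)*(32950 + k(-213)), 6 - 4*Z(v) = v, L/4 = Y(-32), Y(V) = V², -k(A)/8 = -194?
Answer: 2/3103385945 ≈ 6.4446e-10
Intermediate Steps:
k(A) = 1552 (k(A) = -8*(-194) = 1552)
L = 4096 (L = 4*(-32)² = 4*1024 = 4096)
Z(v) = 3/2 - v/4
T = 1551692948 (T = (40878 + 4096)*(32950 + 1552) = 44974*34502 = 1551692948)
1/(T + Z(-92)) = 1/(1551692948 + (3/2 - ¼*(-92))) = 1/(1551692948 + (3/2 + 23)) = 1/(1551692948 + 49/2) = 1/(3103385945/2) = 2/3103385945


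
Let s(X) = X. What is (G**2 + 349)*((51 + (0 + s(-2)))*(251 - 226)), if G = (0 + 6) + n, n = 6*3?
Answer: 1133125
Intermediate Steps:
n = 18
G = 24 (G = (0 + 6) + 18 = 6 + 18 = 24)
(G**2 + 349)*((51 + (0 + s(-2)))*(251 - 226)) = (24**2 + 349)*((51 + (0 - 2))*(251 - 226)) = (576 + 349)*((51 - 2)*25) = 925*(49*25) = 925*1225 = 1133125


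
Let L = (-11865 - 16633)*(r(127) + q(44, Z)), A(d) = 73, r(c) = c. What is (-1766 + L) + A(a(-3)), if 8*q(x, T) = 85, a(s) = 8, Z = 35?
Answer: -15694921/4 ≈ -3.9237e+6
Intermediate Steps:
q(x, T) = 85/8 (q(x, T) = (⅛)*85 = 85/8)
L = -15688149/4 (L = (-11865 - 16633)*(127 + 85/8) = -28498*1101/8 = -15688149/4 ≈ -3.9220e+6)
(-1766 + L) + A(a(-3)) = (-1766 - 15688149/4) + 73 = -15695213/4 + 73 = -15694921/4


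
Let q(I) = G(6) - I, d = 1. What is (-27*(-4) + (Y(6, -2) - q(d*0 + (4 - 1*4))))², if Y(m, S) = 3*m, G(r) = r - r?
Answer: 15876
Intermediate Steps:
G(r) = 0
q(I) = -I (q(I) = 0 - I = -I)
(-27*(-4) + (Y(6, -2) - q(d*0 + (4 - 1*4))))² = (-27*(-4) + (3*6 - (-1)*(1*0 + (4 - 1*4))))² = (108 + (18 - (-1)*(0 + (4 - 4))))² = (108 + (18 - (-1)*(0 + 0)))² = (108 + (18 - (-1)*0))² = (108 + (18 - 1*0))² = (108 + (18 + 0))² = (108 + 18)² = 126² = 15876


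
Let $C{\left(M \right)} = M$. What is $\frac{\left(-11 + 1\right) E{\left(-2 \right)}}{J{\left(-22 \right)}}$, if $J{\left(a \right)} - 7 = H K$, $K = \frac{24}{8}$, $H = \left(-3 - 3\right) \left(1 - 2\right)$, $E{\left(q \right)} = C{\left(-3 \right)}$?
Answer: $\frac{6}{5} \approx 1.2$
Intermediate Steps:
$E{\left(q \right)} = -3$
$H = 6$ ($H = \left(-6\right) \left(-1\right) = 6$)
$K = 3$ ($K = 24 \cdot \frac{1}{8} = 3$)
$J{\left(a \right)} = 25$ ($J{\left(a \right)} = 7 + 6 \cdot 3 = 7 + 18 = 25$)
$\frac{\left(-11 + 1\right) E{\left(-2 \right)}}{J{\left(-22 \right)}} = \frac{\left(-11 + 1\right) \left(-3\right)}{25} = \left(-10\right) \left(-3\right) \frac{1}{25} = 30 \cdot \frac{1}{25} = \frac{6}{5}$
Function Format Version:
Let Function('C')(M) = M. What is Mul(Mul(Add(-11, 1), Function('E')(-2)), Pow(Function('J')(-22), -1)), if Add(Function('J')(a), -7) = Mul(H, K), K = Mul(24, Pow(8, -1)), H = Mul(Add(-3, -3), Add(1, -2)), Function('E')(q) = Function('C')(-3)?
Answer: Rational(6, 5) ≈ 1.2000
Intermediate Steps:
Function('E')(q) = -3
H = 6 (H = Mul(-6, -1) = 6)
K = 3 (K = Mul(24, Rational(1, 8)) = 3)
Function('J')(a) = 25 (Function('J')(a) = Add(7, Mul(6, 3)) = Add(7, 18) = 25)
Mul(Mul(Add(-11, 1), Function('E')(-2)), Pow(Function('J')(-22), -1)) = Mul(Mul(Add(-11, 1), -3), Pow(25, -1)) = Mul(Mul(-10, -3), Rational(1, 25)) = Mul(30, Rational(1, 25)) = Rational(6, 5)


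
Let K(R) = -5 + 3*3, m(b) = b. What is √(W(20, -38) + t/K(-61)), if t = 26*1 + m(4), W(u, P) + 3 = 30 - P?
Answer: √290/2 ≈ 8.5147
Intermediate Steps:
W(u, P) = 27 - P (W(u, P) = -3 + (30 - P) = 27 - P)
K(R) = 4 (K(R) = -5 + 9 = 4)
t = 30 (t = 26*1 + 4 = 26 + 4 = 30)
√(W(20, -38) + t/K(-61)) = √((27 - 1*(-38)) + 30/4) = √((27 + 38) + 30*(¼)) = √(65 + 15/2) = √(145/2) = √290/2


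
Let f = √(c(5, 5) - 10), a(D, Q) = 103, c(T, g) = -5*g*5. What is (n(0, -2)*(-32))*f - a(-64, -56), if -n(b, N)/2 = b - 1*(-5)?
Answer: -103 + 960*I*√15 ≈ -103.0 + 3718.1*I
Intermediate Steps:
c(T, g) = -25*g
f = 3*I*√15 (f = √(-25*5 - 10) = √(-125 - 10) = √(-135) = 3*I*√15 ≈ 11.619*I)
n(b, N) = -10 - 2*b (n(b, N) = -2*(b - 1*(-5)) = -2*(b + 5) = -2*(5 + b) = -10 - 2*b)
(n(0, -2)*(-32))*f - a(-64, -56) = ((-10 - 2*0)*(-32))*(3*I*√15) - 1*103 = ((-10 + 0)*(-32))*(3*I*√15) - 103 = (-10*(-32))*(3*I*√15) - 103 = 320*(3*I*√15) - 103 = 960*I*√15 - 103 = -103 + 960*I*√15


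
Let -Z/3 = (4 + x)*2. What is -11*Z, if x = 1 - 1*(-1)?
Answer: 396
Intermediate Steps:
x = 2 (x = 1 + 1 = 2)
Z = -36 (Z = -3*(4 + 2)*2 = -18*2 = -3*12 = -36)
-11*Z = -11*(-36) = 396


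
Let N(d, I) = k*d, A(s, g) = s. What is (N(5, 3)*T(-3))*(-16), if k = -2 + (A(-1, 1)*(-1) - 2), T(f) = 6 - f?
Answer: 2160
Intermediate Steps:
k = -3 (k = -2 + (-1*(-1) - 2) = -2 + (1 - 2) = -2 - 1 = -3)
N(d, I) = -3*d
(N(5, 3)*T(-3))*(-16) = ((-3*5)*(6 - 1*(-3)))*(-16) = -15*(6 + 3)*(-16) = -15*9*(-16) = -135*(-16) = 2160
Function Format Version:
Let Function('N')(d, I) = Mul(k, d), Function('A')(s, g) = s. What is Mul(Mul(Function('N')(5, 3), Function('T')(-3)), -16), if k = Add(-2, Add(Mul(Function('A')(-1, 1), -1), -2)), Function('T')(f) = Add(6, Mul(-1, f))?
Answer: 2160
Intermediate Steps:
k = -3 (k = Add(-2, Add(Mul(-1, -1), -2)) = Add(-2, Add(1, -2)) = Add(-2, -1) = -3)
Function('N')(d, I) = Mul(-3, d)
Mul(Mul(Function('N')(5, 3), Function('T')(-3)), -16) = Mul(Mul(Mul(-3, 5), Add(6, Mul(-1, -3))), -16) = Mul(Mul(-15, Add(6, 3)), -16) = Mul(Mul(-15, 9), -16) = Mul(-135, -16) = 2160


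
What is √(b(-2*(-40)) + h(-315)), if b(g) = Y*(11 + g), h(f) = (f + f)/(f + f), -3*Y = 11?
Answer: I*√2994/3 ≈ 18.239*I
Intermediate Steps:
Y = -11/3 (Y = -⅓*11 = -11/3 ≈ -3.6667)
h(f) = 1 (h(f) = (2*f)/((2*f)) = (2*f)*(1/(2*f)) = 1)
b(g) = -121/3 - 11*g/3 (b(g) = -11*(11 + g)/3 = -121/3 - 11*g/3)
√(b(-2*(-40)) + h(-315)) = √((-121/3 - (-22)*(-40)/3) + 1) = √((-121/3 - 11/3*80) + 1) = √((-121/3 - 880/3) + 1) = √(-1001/3 + 1) = √(-998/3) = I*√2994/3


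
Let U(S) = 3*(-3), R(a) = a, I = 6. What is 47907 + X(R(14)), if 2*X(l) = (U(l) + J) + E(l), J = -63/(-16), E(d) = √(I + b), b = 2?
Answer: 1532943/32 + √2 ≈ 47906.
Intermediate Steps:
U(S) = -9
E(d) = 2*√2 (E(d) = √(6 + 2) = √8 = 2*√2)
J = 63/16 (J = -63*(-1/16) = 63/16 ≈ 3.9375)
X(l) = -81/32 + √2 (X(l) = ((-9 + 63/16) + 2*√2)/2 = (-81/16 + 2*√2)/2 = -81/32 + √2)
47907 + X(R(14)) = 47907 + (-81/32 + √2) = 1532943/32 + √2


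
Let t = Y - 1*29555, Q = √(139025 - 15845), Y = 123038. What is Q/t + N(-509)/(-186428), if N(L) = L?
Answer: 509/186428 + 2*√30795/93483 ≈ 0.0064847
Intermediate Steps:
Q = 2*√30795 (Q = √123180 = 2*√30795 ≈ 350.97)
t = 93483 (t = 123038 - 1*29555 = 123038 - 29555 = 93483)
Q/t + N(-509)/(-186428) = (2*√30795)/93483 - 509/(-186428) = (2*√30795)*(1/93483) - 509*(-1/186428) = 2*√30795/93483 + 509/186428 = 509/186428 + 2*√30795/93483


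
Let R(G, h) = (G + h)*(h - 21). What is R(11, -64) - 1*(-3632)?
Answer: 8137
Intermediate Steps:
R(G, h) = (-21 + h)*(G + h) (R(G, h) = (G + h)*(-21 + h) = (-21 + h)*(G + h))
R(11, -64) - 1*(-3632) = ((-64)² - 21*11 - 21*(-64) + 11*(-64)) - 1*(-3632) = (4096 - 231 + 1344 - 704) + 3632 = 4505 + 3632 = 8137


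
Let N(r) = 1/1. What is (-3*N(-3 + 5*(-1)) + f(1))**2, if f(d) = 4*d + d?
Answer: 4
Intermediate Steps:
f(d) = 5*d
N(r) = 1
(-3*N(-3 + 5*(-1)) + f(1))**2 = (-3*1 + 5*1)**2 = (-3 + 5)**2 = 2**2 = 4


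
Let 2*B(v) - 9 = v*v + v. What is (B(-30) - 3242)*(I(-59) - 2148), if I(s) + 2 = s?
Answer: 12381445/2 ≈ 6.1907e+6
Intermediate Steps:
I(s) = -2 + s
B(v) = 9/2 + v/2 + v²/2 (B(v) = 9/2 + (v*v + v)/2 = 9/2 + (v² + v)/2 = 9/2 + (v + v²)/2 = 9/2 + (v/2 + v²/2) = 9/2 + v/2 + v²/2)
(B(-30) - 3242)*(I(-59) - 2148) = ((9/2 + (½)*(-30) + (½)*(-30)²) - 3242)*((-2 - 59) - 2148) = ((9/2 - 15 + (½)*900) - 3242)*(-61 - 2148) = ((9/2 - 15 + 450) - 3242)*(-2209) = (879/2 - 3242)*(-2209) = -5605/2*(-2209) = 12381445/2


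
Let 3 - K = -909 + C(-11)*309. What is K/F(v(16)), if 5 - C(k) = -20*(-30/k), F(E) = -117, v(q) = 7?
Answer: 64121/429 ≈ 149.47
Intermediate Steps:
C(k) = 5 - 600/k (C(k) = 5 - (-20)/(k/(-30)) = 5 - (-20)/(k*(-1/30)) = 5 - (-20)/((-k/30)) = 5 - (-20)*(-30/k) = 5 - 600/k)
K = -192363/11 (K = 3 - (-909 + (5 - 600/(-11))*309) = 3 - (-909 + (5 - 600*(-1/11))*309) = 3 - (-909 + (5 + 600/11)*309) = 3 - (-909 + (655/11)*309) = 3 - (-909 + 202395/11) = 3 - 1*192396/11 = 3 - 192396/11 = -192363/11 ≈ -17488.)
K/F(v(16)) = -192363/11/(-117) = -192363/11*(-1/117) = 64121/429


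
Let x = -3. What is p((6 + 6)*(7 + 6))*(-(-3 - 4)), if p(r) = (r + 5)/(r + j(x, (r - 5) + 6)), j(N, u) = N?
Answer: 1127/153 ≈ 7.3660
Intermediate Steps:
p(r) = (5 + r)/(-3 + r) (p(r) = (r + 5)/(r - 3) = (5 + r)/(-3 + r))
p((6 + 6)*(7 + 6))*(-(-3 - 4)) = ((5 + (6 + 6)*(7 + 6))/(-3 + (6 + 6)*(7 + 6)))*(-(-3 - 4)) = ((5 + 12*13)/(-3 + 12*13))*(-1*(-7)) = ((5 + 156)/(-3 + 156))*7 = (161/153)*7 = 1127/153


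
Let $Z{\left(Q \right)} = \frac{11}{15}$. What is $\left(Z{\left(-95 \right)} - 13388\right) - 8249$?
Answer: $- \frac{324544}{15} \approx -21636.0$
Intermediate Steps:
$Z{\left(Q \right)} = \frac{11}{15}$ ($Z{\left(Q \right)} = 11 \cdot \frac{1}{15} = \frac{11}{15}$)
$\left(Z{\left(-95 \right)} - 13388\right) - 8249 = \left(\frac{11}{15} - 13388\right) - 8249 = - \frac{200809}{15} - 8249 = - \frac{324544}{15}$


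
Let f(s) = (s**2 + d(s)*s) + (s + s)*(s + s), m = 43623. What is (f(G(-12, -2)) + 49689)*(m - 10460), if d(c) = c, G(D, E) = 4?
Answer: 1651019955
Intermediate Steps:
f(s) = 6*s**2 (f(s) = (s**2 + s*s) + (s + s)*(s + s) = (s**2 + s**2) + (2*s)*(2*s) = 2*s**2 + 4*s**2 = 6*s**2)
(f(G(-12, -2)) + 49689)*(m - 10460) = (6*4**2 + 49689)*(43623 - 10460) = (6*16 + 49689)*33163 = (96 + 49689)*33163 = 49785*33163 = 1651019955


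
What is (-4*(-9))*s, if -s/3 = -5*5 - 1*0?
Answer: 2700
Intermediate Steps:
s = 75 (s = -3*(-5*5 - 1*0) = -3*(-25 + 0) = -3*(-25) = 75)
(-4*(-9))*s = -4*(-9)*75 = 36*75 = 2700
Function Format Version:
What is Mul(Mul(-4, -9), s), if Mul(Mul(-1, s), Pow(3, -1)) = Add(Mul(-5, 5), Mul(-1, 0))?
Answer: 2700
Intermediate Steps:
s = 75 (s = Mul(-3, Add(Mul(-5, 5), Mul(-1, 0))) = Mul(-3, Add(-25, 0)) = Mul(-3, -25) = 75)
Mul(Mul(-4, -9), s) = Mul(Mul(-4, -9), 75) = Mul(36, 75) = 2700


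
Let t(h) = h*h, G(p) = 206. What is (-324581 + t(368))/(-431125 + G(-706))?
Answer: 189157/430919 ≈ 0.43896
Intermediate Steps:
t(h) = h**2
(-324581 + t(368))/(-431125 + G(-706)) = (-324581 + 368**2)/(-431125 + 206) = (-324581 + 135424)/(-430919) = -189157*(-1/430919) = 189157/430919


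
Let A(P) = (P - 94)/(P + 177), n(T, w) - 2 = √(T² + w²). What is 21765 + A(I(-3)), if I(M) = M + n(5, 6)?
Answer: 672848194/30915 + 271*√61/30915 ≈ 21765.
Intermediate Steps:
n(T, w) = 2 + √(T² + w²)
I(M) = 2 + M + √61 (I(M) = M + (2 + √(5² + 6²)) = M + (2 + √(25 + 36)) = M + (2 + √61) = 2 + M + √61)
A(P) = (-94 + P)/(177 + P)
21765 + A(I(-3)) = 21765 + (-94 + (2 - 3 + √61))/(177 + (2 - 3 + √61)) = 21765 + (-94 + (-1 + √61))/(177 + (-1 + √61)) = 21765 + (-95 + √61)/(176 + √61)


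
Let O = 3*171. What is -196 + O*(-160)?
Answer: -82276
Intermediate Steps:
O = 513
-196 + O*(-160) = -196 + 513*(-160) = -196 - 82080 = -82276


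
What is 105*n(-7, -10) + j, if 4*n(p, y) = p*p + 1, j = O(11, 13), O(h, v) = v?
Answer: 2651/2 ≈ 1325.5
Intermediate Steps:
j = 13
n(p, y) = ¼ + p²/4 (n(p, y) = (p*p + 1)/4 = (p² + 1)/4 = (1 + p²)/4 = ¼ + p²/4)
105*n(-7, -10) + j = 105*(¼ + (¼)*(-7)²) + 13 = 105*(¼ + (¼)*49) + 13 = 105*(¼ + 49/4) + 13 = 105*(25/2) + 13 = 2625/2 + 13 = 2651/2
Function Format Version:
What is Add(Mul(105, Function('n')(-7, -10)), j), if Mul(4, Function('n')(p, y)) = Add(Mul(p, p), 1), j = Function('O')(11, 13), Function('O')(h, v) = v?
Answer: Rational(2651, 2) ≈ 1325.5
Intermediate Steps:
j = 13
Function('n')(p, y) = Add(Rational(1, 4), Mul(Rational(1, 4), Pow(p, 2))) (Function('n')(p, y) = Mul(Rational(1, 4), Add(Mul(p, p), 1)) = Mul(Rational(1, 4), Add(Pow(p, 2), 1)) = Mul(Rational(1, 4), Add(1, Pow(p, 2))) = Add(Rational(1, 4), Mul(Rational(1, 4), Pow(p, 2))))
Add(Mul(105, Function('n')(-7, -10)), j) = Add(Mul(105, Add(Rational(1, 4), Mul(Rational(1, 4), Pow(-7, 2)))), 13) = Add(Mul(105, Add(Rational(1, 4), Mul(Rational(1, 4), 49))), 13) = Add(Mul(105, Add(Rational(1, 4), Rational(49, 4))), 13) = Add(Mul(105, Rational(25, 2)), 13) = Add(Rational(2625, 2), 13) = Rational(2651, 2)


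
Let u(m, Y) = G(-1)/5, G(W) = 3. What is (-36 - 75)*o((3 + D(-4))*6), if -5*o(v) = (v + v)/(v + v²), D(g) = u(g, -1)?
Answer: 222/113 ≈ 1.9646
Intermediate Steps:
u(m, Y) = ⅗ (u(m, Y) = 3/5 = 3*(⅕) = ⅗)
D(g) = ⅗
o(v) = -2*v/(5*(v + v²)) (o(v) = -(v + v)/(5*(v + v²)) = -2*v/(5*(v + v²)))
(-36 - 75)*o((3 + D(-4))*6) = (-36 - 75)*(-2/(5 + 5*((3 + ⅗)*6))) = -(-222)/(5 + 5*((18/5)*6)) = -(-222)/(5 + 5*(108/5)) = -(-222)/(5 + 108) = -(-222)/113 = -111*(-2/113) = 222/113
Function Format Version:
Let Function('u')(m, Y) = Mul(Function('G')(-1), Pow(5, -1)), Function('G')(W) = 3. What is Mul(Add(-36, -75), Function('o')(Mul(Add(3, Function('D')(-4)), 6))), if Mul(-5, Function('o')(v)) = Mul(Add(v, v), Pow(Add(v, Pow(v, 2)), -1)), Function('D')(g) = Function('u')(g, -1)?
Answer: Rational(222, 113) ≈ 1.9646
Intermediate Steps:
Function('u')(m, Y) = Rational(3, 5) (Function('u')(m, Y) = Mul(3, Pow(5, -1)) = Mul(3, Rational(1, 5)) = Rational(3, 5))
Function('D')(g) = Rational(3, 5)
Function('o')(v) = Mul(Rational(-2, 5), v, Pow(Add(v, Pow(v, 2)), -1)) (Function('o')(v) = Mul(Rational(-1, 5), Mul(Add(v, v), Pow(Add(v, Pow(v, 2)), -1))) = Mul(Rational(-1, 5), Mul(Mul(2, v), Pow(Add(v, Pow(v, 2)), -1))) = Mul(Rational(-1, 5), Mul(2, v, Pow(Add(v, Pow(v, 2)), -1))) = Mul(Rational(-2, 5), v, Pow(Add(v, Pow(v, 2)), -1)))
Mul(Add(-36, -75), Function('o')(Mul(Add(3, Function('D')(-4)), 6))) = Mul(Add(-36, -75), Mul(-2, Pow(Add(5, Mul(5, Mul(Add(3, Rational(3, 5)), 6))), -1))) = Mul(-111, Mul(-2, Pow(Add(5, Mul(5, Mul(Rational(18, 5), 6))), -1))) = Mul(-111, Mul(-2, Pow(Add(5, Mul(5, Rational(108, 5))), -1))) = Mul(-111, Mul(-2, Pow(Add(5, 108), -1))) = Mul(-111, Mul(-2, Pow(113, -1))) = Mul(-111, Mul(-2, Rational(1, 113))) = Mul(-111, Rational(-2, 113)) = Rational(222, 113)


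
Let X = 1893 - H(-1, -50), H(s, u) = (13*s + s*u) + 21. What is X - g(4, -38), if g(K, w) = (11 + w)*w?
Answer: 809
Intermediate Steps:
H(s, u) = 21 + 13*s + s*u
g(K, w) = w*(11 + w)
X = 1835 (X = 1893 - (21 + 13*(-1) - 1*(-50)) = 1893 - (21 - 13 + 50) = 1893 - 1*58 = 1893 - 58 = 1835)
X - g(4, -38) = 1835 - (-38)*(11 - 38) = 1835 - (-38)*(-27) = 1835 - 1*1026 = 1835 - 1026 = 809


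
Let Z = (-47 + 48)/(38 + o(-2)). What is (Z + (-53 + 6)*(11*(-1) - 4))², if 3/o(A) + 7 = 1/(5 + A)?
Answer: 280343775625/564001 ≈ 4.9706e+5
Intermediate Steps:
o(A) = 3/(-7 + 1/(5 + A))
Z = 20/751 (Z = (-47 + 48)/(38 + 3*(-5 - 1*(-2))/(34 + 7*(-2))) = 1/(38 + 3*(-5 + 2)/(34 - 14)) = 1/(38 + 3*(-3)/20) = 1/(38 + 3*(1/20)*(-3)) = 1/(38 - 9/20) = 1/(751/20) = 1*(20/751) = 20/751 ≈ 0.026631)
(Z + (-53 + 6)*(11*(-1) - 4))² = (20/751 + (-53 + 6)*(11*(-1) - 4))² = (20/751 - 47*(-11 - 4))² = (20/751 - 47*(-15))² = (20/751 + 705)² = (529475/751)² = 280343775625/564001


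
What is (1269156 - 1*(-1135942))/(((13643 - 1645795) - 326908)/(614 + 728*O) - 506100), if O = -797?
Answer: -348499902749/73333653285 ≈ -4.7523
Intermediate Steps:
(1269156 - 1*(-1135942))/(((13643 - 1645795) - 326908)/(614 + 728*O) - 506100) = (1269156 - 1*(-1135942))/(((13643 - 1645795) - 326908)/(614 + 728*(-797)) - 506100) = (1269156 + 1135942)/((-1632152 - 326908)/(614 - 580216) - 506100) = 2405098/(-1959060/(-579602) - 506100) = 2405098/(-1959060*(-1/579602) - 506100) = 2405098/(979530/289801 - 506100) = 2405098/(-146667306570/289801) = 2405098*(-289801/146667306570) = -348499902749/73333653285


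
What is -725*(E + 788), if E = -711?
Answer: -55825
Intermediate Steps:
-725*(E + 788) = -725*(-711 + 788) = -725*77 = -55825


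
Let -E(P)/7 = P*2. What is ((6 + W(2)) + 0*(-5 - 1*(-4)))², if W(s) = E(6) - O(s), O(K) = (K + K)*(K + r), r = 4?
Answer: 10404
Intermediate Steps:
E(P) = -14*P (E(P) = -7*P*2 = -14*P)
O(K) = 2*K*(4 + K) (O(K) = (K + K)*(K + 4) = (2*K)*(4 + K) = 2*K*(4 + K))
W(s) = -84 - 2*s*(4 + s) (W(s) = -14*6 - 2*s*(4 + s) = -84 - 2*s*(4 + s))
((6 + W(2)) + 0*(-5 - 1*(-4)))² = ((6 + (-84 - 2*2*(4 + 2))) + 0*(-5 - 1*(-4)))² = ((6 + (-84 - 2*2*6)) + 0*(-5 + 4))² = ((6 + (-84 - 24)) + 0*(-1))² = ((6 - 108) + 0)² = (-102 + 0)² = (-102)² = 10404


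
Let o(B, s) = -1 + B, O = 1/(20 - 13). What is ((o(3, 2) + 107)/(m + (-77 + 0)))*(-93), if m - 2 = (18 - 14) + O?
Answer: 2289/16 ≈ 143.06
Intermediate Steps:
O = 1/7 ≈ 0.14286
m = 43/7 (m = 2 + ((18 - 14) + 1/7) = 2 + (4 + 1/7) = 2 + 29/7 = 43/7 ≈ 6.1429)
((o(3, 2) + 107)/(m + (-77 + 0)))*(-93) = (((-1 + 3) + 107)/(43/7 + (-77 + 0)))*(-93) = ((2 + 107)/(43/7 - 77))*(-93) = (109/(-496/7))*(-93) = (109*(-7/496))*(-93) = -763/496*(-93) = 2289/16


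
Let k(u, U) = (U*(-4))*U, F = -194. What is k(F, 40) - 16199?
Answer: -22599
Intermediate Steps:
k(u, U) = -4*U² (k(u, U) = (-4*U)*U = -4*U²)
k(F, 40) - 16199 = -4*40² - 16199 = -4*1600 - 16199 = -6400 - 16199 = -22599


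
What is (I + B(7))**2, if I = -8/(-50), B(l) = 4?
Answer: 10816/625 ≈ 17.306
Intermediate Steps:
I = 4/25 (I = -8*(-1/50) = 4/25 ≈ 0.16000)
(I + B(7))**2 = (4/25 + 4)**2 = (104/25)**2 = 10816/625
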